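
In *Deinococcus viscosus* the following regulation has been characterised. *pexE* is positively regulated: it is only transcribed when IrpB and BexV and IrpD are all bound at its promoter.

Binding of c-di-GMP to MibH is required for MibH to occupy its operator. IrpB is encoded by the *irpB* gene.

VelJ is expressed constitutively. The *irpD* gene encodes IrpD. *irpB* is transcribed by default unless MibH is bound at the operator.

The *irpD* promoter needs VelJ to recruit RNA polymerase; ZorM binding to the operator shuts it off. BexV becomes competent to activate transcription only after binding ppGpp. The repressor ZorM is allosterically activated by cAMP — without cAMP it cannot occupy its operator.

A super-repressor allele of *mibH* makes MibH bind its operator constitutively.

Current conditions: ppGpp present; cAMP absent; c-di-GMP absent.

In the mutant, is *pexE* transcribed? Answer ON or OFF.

OFF

MibH is constitutively active in this strain.
With repressor MibH bound, *irpB* is not transcribed.
So IrpB is not produced.
ppGpp is present, so BexV is active.
cAMP is absent, so ZorM is inactive.
VelJ is produced constitutively and is active.
No repressor is bound and VelJ is active, so *irpD* is transcribed.
So IrpD is produced and active.
Required activator IrpB is absent, so *pexE* is not transcribed.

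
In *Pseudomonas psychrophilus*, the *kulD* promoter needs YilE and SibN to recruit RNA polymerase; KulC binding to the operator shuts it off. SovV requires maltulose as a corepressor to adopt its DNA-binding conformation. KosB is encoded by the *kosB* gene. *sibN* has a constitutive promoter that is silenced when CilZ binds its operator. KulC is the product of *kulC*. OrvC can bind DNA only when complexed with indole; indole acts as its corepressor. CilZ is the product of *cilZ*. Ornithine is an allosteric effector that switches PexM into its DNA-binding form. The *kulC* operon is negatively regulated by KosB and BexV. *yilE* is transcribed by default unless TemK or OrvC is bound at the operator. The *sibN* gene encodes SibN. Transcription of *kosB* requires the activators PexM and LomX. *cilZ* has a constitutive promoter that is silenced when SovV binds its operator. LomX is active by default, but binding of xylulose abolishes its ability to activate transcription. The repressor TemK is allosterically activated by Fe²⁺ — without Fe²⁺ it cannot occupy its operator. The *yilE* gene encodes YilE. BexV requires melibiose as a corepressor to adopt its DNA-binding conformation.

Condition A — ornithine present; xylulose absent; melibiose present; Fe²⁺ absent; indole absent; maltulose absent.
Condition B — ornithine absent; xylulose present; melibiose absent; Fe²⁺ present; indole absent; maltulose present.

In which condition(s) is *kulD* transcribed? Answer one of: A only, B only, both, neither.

neither

Condition A:
Ornithine is present, so PexM is active.
Xylulose is absent, so LomX is active.
No repressor is bound and PexM and LomX are active, so *kosB* is transcribed.
So KosB is produced and active.
Melibiose is present, so BexV is active.
With repressor KosB bound, *kulC* is not transcribed.
So KulC is not produced.
Fe²⁺ is absent, so TemK is inactive.
Indole is absent, so OrvC is inactive.
With no repressor bound, *yilE* is transcribed.
So YilE is produced and active.
Maltulose is absent, so SovV is inactive.
With no repressor bound, *cilZ* is transcribed.
So CilZ is produced and active.
With repressor CilZ bound, *sibN* is not transcribed.
So SibN is not produced.
Required activator SibN is absent, so *kulD* is not transcribed.
→ *kulD* is OFF in A.
Condition B:
Ornithine is absent, so PexM is inactive.
Xylulose is present, so LomX is inactive.
Required activator PexM is absent, so *kosB* is not transcribed.
So KosB is not produced.
Melibiose is absent, so BexV is inactive.
With no repressor bound, *kulC* is transcribed.
So KulC is produced and active.
Fe²⁺ is present, so TemK is active.
Indole is absent, so OrvC is inactive.
With repressor TemK bound, *yilE* is not transcribed.
So YilE is not produced.
Maltulose is present, so SovV is active.
With repressor SovV bound, *cilZ* is not transcribed.
So CilZ is not produced.
With no repressor bound, *sibN* is transcribed.
So SibN is produced and active.
With repressor KulC bound, *kulD* is not transcribed.
→ *kulD* is OFF in B.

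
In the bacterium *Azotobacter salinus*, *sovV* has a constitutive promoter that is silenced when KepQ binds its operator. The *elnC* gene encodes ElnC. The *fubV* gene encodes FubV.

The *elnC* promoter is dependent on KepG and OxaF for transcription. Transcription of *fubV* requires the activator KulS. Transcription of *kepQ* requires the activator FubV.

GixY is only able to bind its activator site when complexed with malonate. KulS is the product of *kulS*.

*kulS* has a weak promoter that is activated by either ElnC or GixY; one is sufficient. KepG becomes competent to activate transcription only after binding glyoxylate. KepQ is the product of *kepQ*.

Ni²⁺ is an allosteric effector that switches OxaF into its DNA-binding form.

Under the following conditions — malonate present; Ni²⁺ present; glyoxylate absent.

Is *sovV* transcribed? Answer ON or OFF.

OFF

Glyoxylate is absent, so KepG is inactive.
Ni²⁺ is present, so OxaF is active.
Required activator KepG is absent, so *elnC* is not transcribed.
So ElnC is not produced.
Malonate is present, so GixY is active.
Activator GixY is present, so *kulS* is transcribed.
So KulS is produced and active.
No repressor is bound and KulS is active, so *fubV* is transcribed.
So FubV is produced and active.
No repressor is bound and FubV is active, so *kepQ* is transcribed.
So KepQ is produced and active.
With repressor KepQ bound, *sovV* is not transcribed.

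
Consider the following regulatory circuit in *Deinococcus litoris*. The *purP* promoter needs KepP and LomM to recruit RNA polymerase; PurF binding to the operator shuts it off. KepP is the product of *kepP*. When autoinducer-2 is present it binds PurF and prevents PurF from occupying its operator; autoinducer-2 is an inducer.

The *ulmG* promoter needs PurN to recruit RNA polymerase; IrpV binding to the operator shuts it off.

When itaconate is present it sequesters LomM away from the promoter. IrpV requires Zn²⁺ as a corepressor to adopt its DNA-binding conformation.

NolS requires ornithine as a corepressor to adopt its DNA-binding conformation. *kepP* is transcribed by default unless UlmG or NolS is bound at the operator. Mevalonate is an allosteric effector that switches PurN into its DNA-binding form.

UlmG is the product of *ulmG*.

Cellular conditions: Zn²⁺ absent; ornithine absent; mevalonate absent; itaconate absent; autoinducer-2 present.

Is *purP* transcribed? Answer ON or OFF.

ON

Zn²⁺ is absent, so IrpV is inactive.
Mevalonate is absent, so PurN is inactive.
Required activator PurN is absent, so *ulmG* is not transcribed.
So UlmG is not produced.
Ornithine is absent, so NolS is inactive.
With no repressor bound, *kepP* is transcribed.
So KepP is produced and active.
Autoinducer-2 is present, so PurF is inactive.
Itaconate is absent, so LomM is active.
No repressor is bound and KepP and LomM are active, so *purP* is transcribed.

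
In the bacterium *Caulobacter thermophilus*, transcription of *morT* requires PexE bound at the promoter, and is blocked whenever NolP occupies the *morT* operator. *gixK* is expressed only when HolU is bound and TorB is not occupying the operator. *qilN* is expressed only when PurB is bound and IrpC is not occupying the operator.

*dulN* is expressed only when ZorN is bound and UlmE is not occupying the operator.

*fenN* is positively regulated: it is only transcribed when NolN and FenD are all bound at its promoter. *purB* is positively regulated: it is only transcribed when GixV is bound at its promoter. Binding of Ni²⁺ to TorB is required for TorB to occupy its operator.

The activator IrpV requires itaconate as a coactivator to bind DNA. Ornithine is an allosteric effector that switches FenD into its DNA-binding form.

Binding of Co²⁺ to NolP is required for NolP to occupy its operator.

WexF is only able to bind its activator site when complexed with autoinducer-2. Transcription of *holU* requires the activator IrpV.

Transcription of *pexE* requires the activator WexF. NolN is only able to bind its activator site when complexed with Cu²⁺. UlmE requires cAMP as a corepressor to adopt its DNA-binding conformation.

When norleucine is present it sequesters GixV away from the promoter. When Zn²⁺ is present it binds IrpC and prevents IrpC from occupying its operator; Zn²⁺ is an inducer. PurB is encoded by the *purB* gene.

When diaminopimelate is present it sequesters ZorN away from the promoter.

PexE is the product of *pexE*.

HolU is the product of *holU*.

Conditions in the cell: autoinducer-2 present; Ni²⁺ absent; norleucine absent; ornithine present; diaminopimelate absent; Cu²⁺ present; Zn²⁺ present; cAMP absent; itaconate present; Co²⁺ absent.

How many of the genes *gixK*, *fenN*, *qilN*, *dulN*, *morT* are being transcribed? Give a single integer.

Itaconate is present, so IrpV is active.
No repressor is bound and IrpV is active, so *holU* is transcribed.
So HolU is produced and active.
Ni²⁺ is absent, so TorB is inactive.
No repressor is bound and HolU is active, so *gixK* is transcribed.
→ *gixK* is ON.
Cu²⁺ is present, so NolN is active.
Ornithine is present, so FenD is active.
No repressor is bound and NolN and FenD are active, so *fenN* is transcribed.
→ *fenN* is ON.
Norleucine is absent, so GixV is active.
No repressor is bound and GixV is active, so *purB* is transcribed.
So PurB is produced and active.
Zn²⁺ is present, so IrpC is inactive.
No repressor is bound and PurB is active, so *qilN* is transcribed.
→ *qilN* is ON.
Diaminopimelate is absent, so ZorN is active.
cAMP is absent, so UlmE is inactive.
No repressor is bound and ZorN is active, so *dulN* is transcribed.
→ *dulN* is ON.
Co²⁺ is absent, so NolP is inactive.
Autoinducer-2 is present, so WexF is active.
No repressor is bound and WexF is active, so *pexE* is transcribed.
So PexE is produced and active.
No repressor is bound and PexE is active, so *morT* is transcribed.
→ *morT* is ON.
5 of the 5 genes are transcribed.

5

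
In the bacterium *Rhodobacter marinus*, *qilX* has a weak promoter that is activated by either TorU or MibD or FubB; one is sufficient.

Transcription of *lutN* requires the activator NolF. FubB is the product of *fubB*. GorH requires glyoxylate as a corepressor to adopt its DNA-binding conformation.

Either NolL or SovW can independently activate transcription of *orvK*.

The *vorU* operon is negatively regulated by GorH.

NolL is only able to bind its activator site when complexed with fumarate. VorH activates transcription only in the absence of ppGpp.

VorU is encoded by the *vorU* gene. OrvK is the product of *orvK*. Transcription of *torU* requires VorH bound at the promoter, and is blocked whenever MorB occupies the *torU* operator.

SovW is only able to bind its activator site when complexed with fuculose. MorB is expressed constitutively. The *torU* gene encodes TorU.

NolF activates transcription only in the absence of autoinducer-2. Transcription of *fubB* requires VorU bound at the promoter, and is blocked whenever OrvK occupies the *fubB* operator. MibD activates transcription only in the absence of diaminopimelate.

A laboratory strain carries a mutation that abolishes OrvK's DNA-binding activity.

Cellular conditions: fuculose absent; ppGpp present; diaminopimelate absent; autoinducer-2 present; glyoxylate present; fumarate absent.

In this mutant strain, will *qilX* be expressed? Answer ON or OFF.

ppGpp is present, so VorH is inactive.
MorB is produced constitutively and is active.
With repressor MorB bound, *torU* is not transcribed.
So TorU is not produced.
Diaminopimelate is absent, so MibD is active.
Glyoxylate is present, so GorH is active.
With repressor GorH bound, *vorU* is not transcribed.
So VorU is not produced.
OrvK is non-functional in this strain, so it has no effect.
Required activator VorU is absent, so *fubB* is not transcribed.
So FubB is not produced.
Activator MibD is present, so *qilX* is transcribed.

ON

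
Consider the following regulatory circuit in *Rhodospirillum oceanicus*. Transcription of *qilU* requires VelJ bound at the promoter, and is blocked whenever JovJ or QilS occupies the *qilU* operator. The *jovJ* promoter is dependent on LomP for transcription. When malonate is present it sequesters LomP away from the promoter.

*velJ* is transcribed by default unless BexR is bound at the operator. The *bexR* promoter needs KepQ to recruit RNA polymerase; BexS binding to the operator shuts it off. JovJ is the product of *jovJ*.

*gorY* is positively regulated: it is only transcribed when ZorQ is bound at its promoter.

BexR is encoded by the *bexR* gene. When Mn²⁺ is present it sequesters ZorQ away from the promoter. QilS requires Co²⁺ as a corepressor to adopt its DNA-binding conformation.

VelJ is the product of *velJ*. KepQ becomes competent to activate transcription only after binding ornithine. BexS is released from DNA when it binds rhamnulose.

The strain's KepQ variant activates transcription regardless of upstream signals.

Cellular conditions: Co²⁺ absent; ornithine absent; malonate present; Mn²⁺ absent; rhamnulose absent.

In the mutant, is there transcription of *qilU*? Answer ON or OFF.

ON

Malonate is present, so LomP is inactive.
Required activator LomP is absent, so *jovJ* is not transcribed.
So JovJ is not produced.
Co²⁺ is absent, so QilS is inactive.
KepQ is constitutively active in this strain.
Rhamnulose is absent, so BexS is active.
With repressor BexS bound, *bexR* is not transcribed.
So BexR is not produced.
With no repressor bound, *velJ* is transcribed.
So VelJ is produced and active.
No repressor is bound and VelJ is active, so *qilU* is transcribed.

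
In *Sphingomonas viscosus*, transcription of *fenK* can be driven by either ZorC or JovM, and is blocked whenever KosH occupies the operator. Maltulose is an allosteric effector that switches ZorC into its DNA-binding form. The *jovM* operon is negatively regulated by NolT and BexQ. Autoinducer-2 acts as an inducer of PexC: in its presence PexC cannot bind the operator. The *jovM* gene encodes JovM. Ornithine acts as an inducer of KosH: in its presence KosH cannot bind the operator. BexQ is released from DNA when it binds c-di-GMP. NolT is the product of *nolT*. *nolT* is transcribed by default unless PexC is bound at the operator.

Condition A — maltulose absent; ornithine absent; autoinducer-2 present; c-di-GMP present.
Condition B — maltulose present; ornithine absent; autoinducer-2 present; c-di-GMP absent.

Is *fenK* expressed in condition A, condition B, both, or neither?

neither

Condition A:
Maltulose is absent, so ZorC is inactive.
Ornithine is absent, so KosH is active.
Autoinducer-2 is present, so PexC is inactive.
With no repressor bound, *nolT* is transcribed.
So NolT is produced and active.
c-di-GMP is present, so BexQ is inactive.
With repressor NolT bound, *jovM* is not transcribed.
So JovM is not produced.
With repressor KosH bound, *fenK* is not transcribed.
→ *fenK* is OFF in A.
Condition B:
Maltulose is present, so ZorC is active.
Ornithine is absent, so KosH is active.
Autoinducer-2 is present, so PexC is inactive.
With no repressor bound, *nolT* is transcribed.
So NolT is produced and active.
c-di-GMP is absent, so BexQ is active.
With repressor NolT bound, *jovM* is not transcribed.
So JovM is not produced.
With repressor KosH bound, *fenK* is not transcribed.
→ *fenK* is OFF in B.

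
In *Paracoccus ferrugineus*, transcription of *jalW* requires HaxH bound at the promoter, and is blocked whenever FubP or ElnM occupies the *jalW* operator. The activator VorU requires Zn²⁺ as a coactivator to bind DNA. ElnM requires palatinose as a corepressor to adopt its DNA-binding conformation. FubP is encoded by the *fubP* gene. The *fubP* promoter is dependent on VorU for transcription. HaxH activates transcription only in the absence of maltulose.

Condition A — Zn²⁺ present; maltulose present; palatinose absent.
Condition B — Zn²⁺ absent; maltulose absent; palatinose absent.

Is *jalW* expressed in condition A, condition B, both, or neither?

B only

Condition A:
Zn²⁺ is present, so VorU is active.
No repressor is bound and VorU is active, so *fubP* is transcribed.
So FubP is produced and active.
Maltulose is present, so HaxH is inactive.
Palatinose is absent, so ElnM is inactive.
With repressor FubP bound, *jalW* is not transcribed.
→ *jalW* is OFF in A.
Condition B:
Zn²⁺ is absent, so VorU is inactive.
Required activator VorU is absent, so *fubP* is not transcribed.
So FubP is not produced.
Maltulose is absent, so HaxH is active.
Palatinose is absent, so ElnM is inactive.
No repressor is bound and HaxH is active, so *jalW* is transcribed.
→ *jalW* is ON in B.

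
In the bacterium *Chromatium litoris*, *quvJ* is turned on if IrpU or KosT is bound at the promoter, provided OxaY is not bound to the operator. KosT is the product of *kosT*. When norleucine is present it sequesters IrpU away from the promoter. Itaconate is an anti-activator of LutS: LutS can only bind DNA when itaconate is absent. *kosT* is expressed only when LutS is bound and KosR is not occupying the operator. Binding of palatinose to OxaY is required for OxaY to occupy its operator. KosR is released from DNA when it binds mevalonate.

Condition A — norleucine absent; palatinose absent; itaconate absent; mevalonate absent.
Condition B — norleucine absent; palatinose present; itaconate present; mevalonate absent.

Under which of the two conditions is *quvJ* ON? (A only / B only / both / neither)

Condition A:
Norleucine is absent, so IrpU is active.
Palatinose is absent, so OxaY is inactive.
Itaconate is absent, so LutS is active.
Mevalonate is absent, so KosR is active.
With repressor KosR bound, *kosT* is not transcribed.
So KosT is not produced.
Activator IrpU is present, so *quvJ* is transcribed.
→ *quvJ* is ON in A.
Condition B:
Norleucine is absent, so IrpU is active.
Palatinose is present, so OxaY is active.
Itaconate is present, so LutS is inactive.
Mevalonate is absent, so KosR is active.
With repressor KosR bound, *kosT* is not transcribed.
So KosT is not produced.
With repressor OxaY bound, *quvJ* is not transcribed.
→ *quvJ* is OFF in B.

A only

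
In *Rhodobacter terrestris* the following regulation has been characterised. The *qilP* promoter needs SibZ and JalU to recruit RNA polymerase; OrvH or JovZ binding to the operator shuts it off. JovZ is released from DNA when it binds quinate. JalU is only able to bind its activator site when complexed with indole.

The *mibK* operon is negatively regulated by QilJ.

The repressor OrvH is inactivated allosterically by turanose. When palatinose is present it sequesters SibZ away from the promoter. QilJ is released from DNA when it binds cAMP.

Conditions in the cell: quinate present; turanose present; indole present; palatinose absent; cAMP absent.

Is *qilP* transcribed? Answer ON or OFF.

ON

Turanose is present, so OrvH is inactive.
Quinate is present, so JovZ is inactive.
Palatinose is absent, so SibZ is active.
Indole is present, so JalU is active.
No repressor is bound and SibZ and JalU are active, so *qilP* is transcribed.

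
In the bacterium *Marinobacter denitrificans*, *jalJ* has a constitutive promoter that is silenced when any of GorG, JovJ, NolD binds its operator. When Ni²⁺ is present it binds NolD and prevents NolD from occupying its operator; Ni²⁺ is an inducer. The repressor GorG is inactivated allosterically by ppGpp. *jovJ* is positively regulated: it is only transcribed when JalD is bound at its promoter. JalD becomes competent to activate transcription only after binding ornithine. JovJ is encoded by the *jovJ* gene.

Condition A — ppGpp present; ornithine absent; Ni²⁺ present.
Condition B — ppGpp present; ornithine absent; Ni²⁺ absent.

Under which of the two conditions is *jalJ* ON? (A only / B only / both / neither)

Condition A:
ppGpp is present, so GorG is inactive.
Ornithine is absent, so JalD is inactive.
Required activator JalD is absent, so *jovJ* is not transcribed.
So JovJ is not produced.
Ni²⁺ is present, so NolD is inactive.
With no repressor bound, *jalJ* is transcribed.
→ *jalJ* is ON in A.
Condition B:
ppGpp is present, so GorG is inactive.
Ornithine is absent, so JalD is inactive.
Required activator JalD is absent, so *jovJ* is not transcribed.
So JovJ is not produced.
Ni²⁺ is absent, so NolD is active.
With repressor NolD bound, *jalJ* is not transcribed.
→ *jalJ* is OFF in B.

A only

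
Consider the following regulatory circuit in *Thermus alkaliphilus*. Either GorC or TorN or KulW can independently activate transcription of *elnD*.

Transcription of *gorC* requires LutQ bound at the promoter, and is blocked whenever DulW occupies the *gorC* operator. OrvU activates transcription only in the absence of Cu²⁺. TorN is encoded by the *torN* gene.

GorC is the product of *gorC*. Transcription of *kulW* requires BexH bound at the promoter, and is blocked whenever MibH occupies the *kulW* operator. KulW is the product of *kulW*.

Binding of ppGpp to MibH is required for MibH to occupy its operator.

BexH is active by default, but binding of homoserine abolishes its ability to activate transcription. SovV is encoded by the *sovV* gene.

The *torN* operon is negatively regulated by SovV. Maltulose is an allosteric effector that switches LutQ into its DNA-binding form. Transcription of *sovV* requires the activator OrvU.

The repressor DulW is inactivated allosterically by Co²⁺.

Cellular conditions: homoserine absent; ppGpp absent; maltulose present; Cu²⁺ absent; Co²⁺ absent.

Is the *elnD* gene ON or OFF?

ON

Co²⁺ is absent, so DulW is active.
Maltulose is present, so LutQ is active.
With repressor DulW bound, *gorC* is not transcribed.
So GorC is not produced.
Cu²⁺ is absent, so OrvU is active.
No repressor is bound and OrvU is active, so *sovV* is transcribed.
So SovV is produced and active.
With repressor SovV bound, *torN* is not transcribed.
So TorN is not produced.
Homoserine is absent, so BexH is active.
ppGpp is absent, so MibH is inactive.
No repressor is bound and BexH is active, so *kulW* is transcribed.
So KulW is produced and active.
Activator KulW is present, so *elnD* is transcribed.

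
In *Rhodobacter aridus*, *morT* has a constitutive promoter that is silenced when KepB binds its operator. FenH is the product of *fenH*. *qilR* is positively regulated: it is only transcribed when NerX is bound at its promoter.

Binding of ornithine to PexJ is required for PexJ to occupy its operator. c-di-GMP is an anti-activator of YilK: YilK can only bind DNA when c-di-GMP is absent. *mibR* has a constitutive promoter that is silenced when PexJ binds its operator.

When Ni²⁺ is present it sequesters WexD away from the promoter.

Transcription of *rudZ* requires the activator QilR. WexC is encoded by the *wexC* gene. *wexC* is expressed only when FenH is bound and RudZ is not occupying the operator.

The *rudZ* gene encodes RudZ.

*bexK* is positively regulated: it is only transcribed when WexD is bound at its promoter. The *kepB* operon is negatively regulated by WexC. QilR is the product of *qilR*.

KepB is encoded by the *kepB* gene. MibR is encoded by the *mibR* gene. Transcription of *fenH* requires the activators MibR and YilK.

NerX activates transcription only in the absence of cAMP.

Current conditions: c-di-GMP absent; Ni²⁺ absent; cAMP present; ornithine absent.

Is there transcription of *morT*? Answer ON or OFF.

ON

cAMP is present, so NerX is inactive.
Required activator NerX is absent, so *qilR* is not transcribed.
So QilR is not produced.
Required activator QilR is absent, so *rudZ* is not transcribed.
So RudZ is not produced.
Ornithine is absent, so PexJ is inactive.
With no repressor bound, *mibR* is transcribed.
So MibR is produced and active.
c-di-GMP is absent, so YilK is active.
No repressor is bound and MibR and YilK are active, so *fenH* is transcribed.
So FenH is produced and active.
No repressor is bound and FenH is active, so *wexC* is transcribed.
So WexC is produced and active.
With repressor WexC bound, *kepB* is not transcribed.
So KepB is not produced.
With no repressor bound, *morT* is transcribed.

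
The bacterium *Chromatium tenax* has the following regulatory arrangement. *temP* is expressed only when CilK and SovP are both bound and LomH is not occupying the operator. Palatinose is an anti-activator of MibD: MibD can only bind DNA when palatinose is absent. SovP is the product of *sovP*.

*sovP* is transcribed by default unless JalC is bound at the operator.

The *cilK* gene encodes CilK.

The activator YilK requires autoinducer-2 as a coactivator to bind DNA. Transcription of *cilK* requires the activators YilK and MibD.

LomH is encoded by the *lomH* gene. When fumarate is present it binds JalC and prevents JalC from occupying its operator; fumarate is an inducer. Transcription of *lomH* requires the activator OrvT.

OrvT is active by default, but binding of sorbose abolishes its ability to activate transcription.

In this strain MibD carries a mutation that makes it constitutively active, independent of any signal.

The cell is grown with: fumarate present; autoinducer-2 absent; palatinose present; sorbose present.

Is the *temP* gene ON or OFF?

Autoinducer-2 is absent, so YilK is inactive.
MibD is constitutively active in this strain.
Required activator YilK is absent, so *cilK* is not transcribed.
So CilK is not produced.
Sorbose is present, so OrvT is inactive.
Required activator OrvT is absent, so *lomH* is not transcribed.
So LomH is not produced.
Fumarate is present, so JalC is inactive.
With no repressor bound, *sovP* is transcribed.
So SovP is produced and active.
Required activator CilK is absent, so *temP* is not transcribed.

OFF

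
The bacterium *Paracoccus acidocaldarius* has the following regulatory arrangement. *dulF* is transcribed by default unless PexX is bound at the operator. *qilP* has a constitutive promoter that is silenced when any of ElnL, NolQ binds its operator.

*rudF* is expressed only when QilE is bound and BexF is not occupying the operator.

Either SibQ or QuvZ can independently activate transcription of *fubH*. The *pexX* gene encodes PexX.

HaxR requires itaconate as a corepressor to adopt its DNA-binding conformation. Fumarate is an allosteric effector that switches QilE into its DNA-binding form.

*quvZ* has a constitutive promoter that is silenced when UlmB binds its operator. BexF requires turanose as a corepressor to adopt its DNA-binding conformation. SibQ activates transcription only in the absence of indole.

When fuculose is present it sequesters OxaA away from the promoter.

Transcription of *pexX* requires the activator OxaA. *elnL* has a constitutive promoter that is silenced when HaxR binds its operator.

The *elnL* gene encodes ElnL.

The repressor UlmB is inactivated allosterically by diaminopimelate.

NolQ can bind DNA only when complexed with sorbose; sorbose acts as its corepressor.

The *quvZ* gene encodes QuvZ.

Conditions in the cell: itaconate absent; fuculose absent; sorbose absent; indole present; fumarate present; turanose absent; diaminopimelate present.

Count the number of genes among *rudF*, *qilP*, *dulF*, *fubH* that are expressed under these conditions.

2

Fumarate is present, so QilE is active.
Turanose is absent, so BexF is inactive.
No repressor is bound and QilE is active, so *rudF* is transcribed.
→ *rudF* is ON.
Itaconate is absent, so HaxR is inactive.
With no repressor bound, *elnL* is transcribed.
So ElnL is produced and active.
Sorbose is absent, so NolQ is inactive.
With repressor ElnL bound, *qilP* is not transcribed.
→ *qilP* is OFF.
Fuculose is absent, so OxaA is active.
No repressor is bound and OxaA is active, so *pexX* is transcribed.
So PexX is produced and active.
With repressor PexX bound, *dulF* is not transcribed.
→ *dulF* is OFF.
Indole is present, so SibQ is inactive.
Diaminopimelate is present, so UlmB is inactive.
With no repressor bound, *quvZ* is transcribed.
So QuvZ is produced and active.
Activator QuvZ is present, so *fubH* is transcribed.
→ *fubH* is ON.
2 of the 4 genes are transcribed.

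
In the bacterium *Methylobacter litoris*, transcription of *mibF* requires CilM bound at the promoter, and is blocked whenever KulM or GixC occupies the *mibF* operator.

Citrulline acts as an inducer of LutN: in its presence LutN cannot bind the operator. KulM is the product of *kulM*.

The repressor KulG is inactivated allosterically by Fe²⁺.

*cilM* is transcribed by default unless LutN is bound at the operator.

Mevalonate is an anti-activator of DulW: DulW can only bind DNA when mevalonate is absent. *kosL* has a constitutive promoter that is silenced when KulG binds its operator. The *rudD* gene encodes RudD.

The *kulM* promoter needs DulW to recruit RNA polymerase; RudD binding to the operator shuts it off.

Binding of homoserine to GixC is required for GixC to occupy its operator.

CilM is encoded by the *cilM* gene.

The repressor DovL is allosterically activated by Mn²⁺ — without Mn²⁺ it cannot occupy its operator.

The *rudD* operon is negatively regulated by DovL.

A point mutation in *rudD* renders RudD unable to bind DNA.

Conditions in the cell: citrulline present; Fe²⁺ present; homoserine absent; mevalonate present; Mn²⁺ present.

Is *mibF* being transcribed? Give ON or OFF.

ON

Mevalonate is present, so DulW is inactive.
RudD is non-functional in this strain, so it has no effect.
Required activator DulW is absent, so *kulM* is not transcribed.
So KulM is not produced.
Homoserine is absent, so GixC is inactive.
Citrulline is present, so LutN is inactive.
With no repressor bound, *cilM* is transcribed.
So CilM is produced and active.
No repressor is bound and CilM is active, so *mibF* is transcribed.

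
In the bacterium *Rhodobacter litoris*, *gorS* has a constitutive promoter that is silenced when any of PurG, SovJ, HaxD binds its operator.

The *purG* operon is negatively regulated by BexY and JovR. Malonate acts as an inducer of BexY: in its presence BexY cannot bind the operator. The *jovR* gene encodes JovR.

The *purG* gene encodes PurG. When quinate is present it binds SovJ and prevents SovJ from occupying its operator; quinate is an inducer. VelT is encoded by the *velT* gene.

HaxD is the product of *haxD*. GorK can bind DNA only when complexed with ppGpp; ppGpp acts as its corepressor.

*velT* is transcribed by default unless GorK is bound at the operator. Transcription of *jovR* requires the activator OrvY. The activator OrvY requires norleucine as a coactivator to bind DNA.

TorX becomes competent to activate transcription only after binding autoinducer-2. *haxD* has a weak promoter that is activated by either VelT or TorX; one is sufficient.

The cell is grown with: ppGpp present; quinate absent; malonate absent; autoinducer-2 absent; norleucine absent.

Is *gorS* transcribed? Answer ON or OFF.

OFF

Malonate is absent, so BexY is active.
Norleucine is absent, so OrvY is inactive.
Required activator OrvY is absent, so *jovR* is not transcribed.
So JovR is not produced.
With repressor BexY bound, *purG* is not transcribed.
So PurG is not produced.
Quinate is absent, so SovJ is active.
ppGpp is present, so GorK is active.
With repressor GorK bound, *velT* is not transcribed.
So VelT is not produced.
Autoinducer-2 is absent, so TorX is inactive.
No activator is available at the *haxD* promoter, so *haxD* is not transcribed.
So HaxD is not produced.
With repressor SovJ bound, *gorS* is not transcribed.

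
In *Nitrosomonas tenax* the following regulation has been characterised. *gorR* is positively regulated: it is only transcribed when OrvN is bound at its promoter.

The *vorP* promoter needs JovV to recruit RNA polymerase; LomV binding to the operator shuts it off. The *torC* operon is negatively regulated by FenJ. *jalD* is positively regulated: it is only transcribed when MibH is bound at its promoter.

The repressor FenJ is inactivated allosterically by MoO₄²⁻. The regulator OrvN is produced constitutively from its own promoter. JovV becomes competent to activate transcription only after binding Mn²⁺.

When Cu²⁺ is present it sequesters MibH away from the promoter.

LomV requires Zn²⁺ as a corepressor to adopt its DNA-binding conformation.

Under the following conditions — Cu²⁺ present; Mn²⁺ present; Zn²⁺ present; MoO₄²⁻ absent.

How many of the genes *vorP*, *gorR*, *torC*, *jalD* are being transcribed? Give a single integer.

Zn²⁺ is present, so LomV is active.
Mn²⁺ is present, so JovV is active.
With repressor LomV bound, *vorP* is not transcribed.
→ *vorP* is OFF.
OrvN is produced constitutively and is active.
No repressor is bound and OrvN is active, so *gorR* is transcribed.
→ *gorR* is ON.
MoO₄²⁻ is absent, so FenJ is active.
With repressor FenJ bound, *torC* is not transcribed.
→ *torC* is OFF.
Cu²⁺ is present, so MibH is inactive.
Required activator MibH is absent, so *jalD* is not transcribed.
→ *jalD* is OFF.
1 of the 4 genes is transcribed.

1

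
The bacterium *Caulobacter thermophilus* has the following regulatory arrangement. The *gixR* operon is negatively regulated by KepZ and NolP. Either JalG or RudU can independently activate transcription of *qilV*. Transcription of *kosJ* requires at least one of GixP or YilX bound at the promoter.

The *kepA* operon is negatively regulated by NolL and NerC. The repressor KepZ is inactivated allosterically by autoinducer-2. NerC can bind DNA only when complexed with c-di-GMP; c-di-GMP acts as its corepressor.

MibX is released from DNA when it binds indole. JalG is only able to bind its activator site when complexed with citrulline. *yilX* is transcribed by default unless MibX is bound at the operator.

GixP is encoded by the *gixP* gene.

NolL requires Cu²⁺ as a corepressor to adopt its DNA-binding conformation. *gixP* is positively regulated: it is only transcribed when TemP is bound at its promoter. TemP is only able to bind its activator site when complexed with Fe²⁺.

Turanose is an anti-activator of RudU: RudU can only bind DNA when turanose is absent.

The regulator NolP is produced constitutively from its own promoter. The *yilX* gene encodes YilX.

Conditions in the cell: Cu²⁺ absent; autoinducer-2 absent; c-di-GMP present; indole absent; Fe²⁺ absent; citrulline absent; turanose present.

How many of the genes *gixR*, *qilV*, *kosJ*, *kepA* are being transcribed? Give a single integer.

Autoinducer-2 is absent, so KepZ is active.
NolP is produced constitutively and is active.
With repressor KepZ bound, *gixR* is not transcribed.
→ *gixR* is OFF.
Citrulline is absent, so JalG is inactive.
Turanose is present, so RudU is inactive.
No activator is available at the *qilV* promoter, so *qilV* is not transcribed.
→ *qilV* is OFF.
Fe²⁺ is absent, so TemP is inactive.
Required activator TemP is absent, so *gixP* is not transcribed.
So GixP is not produced.
Indole is absent, so MibX is active.
With repressor MibX bound, *yilX* is not transcribed.
So YilX is not produced.
No activator is available at the *kosJ* promoter, so *kosJ* is not transcribed.
→ *kosJ* is OFF.
Cu²⁺ is absent, so NolL is inactive.
c-di-GMP is present, so NerC is active.
With repressor NerC bound, *kepA* is not transcribed.
→ *kepA* is OFF.
0 of the 4 genes are transcribed.

0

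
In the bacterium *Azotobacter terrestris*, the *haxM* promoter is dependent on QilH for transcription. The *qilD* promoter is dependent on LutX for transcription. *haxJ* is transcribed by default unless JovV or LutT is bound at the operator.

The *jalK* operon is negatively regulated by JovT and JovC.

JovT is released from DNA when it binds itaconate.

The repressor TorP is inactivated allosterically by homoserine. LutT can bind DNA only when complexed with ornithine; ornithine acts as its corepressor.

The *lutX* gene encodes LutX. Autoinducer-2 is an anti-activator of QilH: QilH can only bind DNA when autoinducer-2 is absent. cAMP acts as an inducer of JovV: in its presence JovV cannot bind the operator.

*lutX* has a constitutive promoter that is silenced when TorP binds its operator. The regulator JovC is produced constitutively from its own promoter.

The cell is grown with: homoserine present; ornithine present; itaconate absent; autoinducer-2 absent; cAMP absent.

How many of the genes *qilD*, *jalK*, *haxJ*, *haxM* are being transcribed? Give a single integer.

2

Homoserine is present, so TorP is inactive.
With no repressor bound, *lutX* is transcribed.
So LutX is produced and active.
No repressor is bound and LutX is active, so *qilD* is transcribed.
→ *qilD* is ON.
Itaconate is absent, so JovT is active.
JovC is produced constitutively and is active.
With repressor JovT bound, *jalK* is not transcribed.
→ *jalK* is OFF.
cAMP is absent, so JovV is active.
Ornithine is present, so LutT is active.
With repressor JovV bound, *haxJ* is not transcribed.
→ *haxJ* is OFF.
Autoinducer-2 is absent, so QilH is active.
No repressor is bound and QilH is active, so *haxM* is transcribed.
→ *haxM* is ON.
2 of the 4 genes are transcribed.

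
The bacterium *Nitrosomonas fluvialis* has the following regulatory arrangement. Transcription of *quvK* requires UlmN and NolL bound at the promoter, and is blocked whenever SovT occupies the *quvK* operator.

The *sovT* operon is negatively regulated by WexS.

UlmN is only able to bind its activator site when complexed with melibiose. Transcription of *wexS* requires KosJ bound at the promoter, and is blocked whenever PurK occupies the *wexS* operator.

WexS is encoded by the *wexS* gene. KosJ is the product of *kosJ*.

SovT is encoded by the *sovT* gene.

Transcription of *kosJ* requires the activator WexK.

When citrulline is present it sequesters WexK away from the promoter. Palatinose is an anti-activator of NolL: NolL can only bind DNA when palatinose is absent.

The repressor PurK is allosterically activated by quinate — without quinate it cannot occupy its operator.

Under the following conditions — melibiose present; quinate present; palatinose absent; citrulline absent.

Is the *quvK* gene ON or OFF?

OFF

Melibiose is present, so UlmN is active.
Citrulline is absent, so WexK is active.
No repressor is bound and WexK is active, so *kosJ* is transcribed.
So KosJ is produced and active.
Quinate is present, so PurK is active.
With repressor PurK bound, *wexS* is not transcribed.
So WexS is not produced.
With no repressor bound, *sovT* is transcribed.
So SovT is produced and active.
Palatinose is absent, so NolL is active.
With repressor SovT bound, *quvK* is not transcribed.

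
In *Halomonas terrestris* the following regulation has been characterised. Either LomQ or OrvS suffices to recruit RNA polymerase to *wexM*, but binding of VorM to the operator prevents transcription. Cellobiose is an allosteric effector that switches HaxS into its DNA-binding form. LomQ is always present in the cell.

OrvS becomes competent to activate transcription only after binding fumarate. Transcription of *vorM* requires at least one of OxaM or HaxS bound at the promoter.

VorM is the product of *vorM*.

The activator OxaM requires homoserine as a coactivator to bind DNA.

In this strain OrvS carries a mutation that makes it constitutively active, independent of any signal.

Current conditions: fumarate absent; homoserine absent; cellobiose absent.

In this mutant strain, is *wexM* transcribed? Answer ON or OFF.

ON

LomQ is produced constitutively and is active.
OrvS is constitutively active in this strain.
Homoserine is absent, so OxaM is inactive.
Cellobiose is absent, so HaxS is inactive.
No activator is available at the *vorM* promoter, so *vorM* is not transcribed.
So VorM is not produced.
Activator LomQ is present, so *wexM* is transcribed.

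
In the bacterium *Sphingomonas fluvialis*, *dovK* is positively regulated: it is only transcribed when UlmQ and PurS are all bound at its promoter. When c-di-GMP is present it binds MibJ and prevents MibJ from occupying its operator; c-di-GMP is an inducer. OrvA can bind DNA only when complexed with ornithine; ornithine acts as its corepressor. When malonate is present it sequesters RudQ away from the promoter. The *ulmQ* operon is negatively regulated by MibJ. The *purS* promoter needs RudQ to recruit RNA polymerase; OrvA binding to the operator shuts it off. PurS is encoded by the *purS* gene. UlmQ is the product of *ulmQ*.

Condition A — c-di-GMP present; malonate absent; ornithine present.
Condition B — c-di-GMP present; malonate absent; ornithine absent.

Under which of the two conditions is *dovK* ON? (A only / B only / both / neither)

B only

Condition A:
c-di-GMP is present, so MibJ is inactive.
With no repressor bound, *ulmQ* is transcribed.
So UlmQ is produced and active.
Malonate is absent, so RudQ is active.
Ornithine is present, so OrvA is active.
With repressor OrvA bound, *purS* is not transcribed.
So PurS is not produced.
Required activator PurS is absent, so *dovK* is not transcribed.
→ *dovK* is OFF in A.
Condition B:
c-di-GMP is present, so MibJ is inactive.
With no repressor bound, *ulmQ* is transcribed.
So UlmQ is produced and active.
Malonate is absent, so RudQ is active.
Ornithine is absent, so OrvA is inactive.
No repressor is bound and RudQ is active, so *purS* is transcribed.
So PurS is produced and active.
No repressor is bound and UlmQ and PurS are active, so *dovK* is transcribed.
→ *dovK* is ON in B.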